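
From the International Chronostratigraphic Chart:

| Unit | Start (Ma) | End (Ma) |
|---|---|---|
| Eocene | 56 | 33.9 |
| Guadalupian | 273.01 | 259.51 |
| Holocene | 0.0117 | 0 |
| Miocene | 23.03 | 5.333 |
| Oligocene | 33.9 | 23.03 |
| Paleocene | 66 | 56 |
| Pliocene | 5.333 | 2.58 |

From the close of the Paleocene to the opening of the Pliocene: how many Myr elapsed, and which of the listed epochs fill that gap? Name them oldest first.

End of Paleocene = 56 Ma; start of Pliocene = 5.333 Ma.
Gap = 56 − 5.333 = 50.667 Myr.
Epochs wholly inside 56–5.333 Ma: Eocene (56–33.9), Oligocene (33.9–23.03), Miocene (23.03–5.333).

50.667 million years; Eocene, Oligocene, Miocene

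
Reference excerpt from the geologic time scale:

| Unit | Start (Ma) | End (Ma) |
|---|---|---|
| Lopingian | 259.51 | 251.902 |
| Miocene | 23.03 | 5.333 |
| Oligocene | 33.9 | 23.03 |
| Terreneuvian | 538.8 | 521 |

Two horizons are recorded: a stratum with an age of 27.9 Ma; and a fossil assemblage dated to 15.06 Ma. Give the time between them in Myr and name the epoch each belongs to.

12.84 million years apart; the first in the Oligocene, the second in the Miocene

Elapsed time: 27.9 − 15.06 = 12.84 Myr.
27.9 Ma lies within 33.9–23.03 Ma: Oligocene.
15.06 Ma lies within 23.03–5.333 Ma: Miocene.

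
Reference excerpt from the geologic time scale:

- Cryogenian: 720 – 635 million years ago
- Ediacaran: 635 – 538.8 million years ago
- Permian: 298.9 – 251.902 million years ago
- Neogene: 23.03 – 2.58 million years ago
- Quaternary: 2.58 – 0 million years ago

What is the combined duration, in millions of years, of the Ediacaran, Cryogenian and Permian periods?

228.198 million years

Duration is start − end for each: (635 − 538.8) + (720 − 635) + (298.9 − 251.902).
That is 96.2 + 85 + 46.998, which totals 228.198 million years.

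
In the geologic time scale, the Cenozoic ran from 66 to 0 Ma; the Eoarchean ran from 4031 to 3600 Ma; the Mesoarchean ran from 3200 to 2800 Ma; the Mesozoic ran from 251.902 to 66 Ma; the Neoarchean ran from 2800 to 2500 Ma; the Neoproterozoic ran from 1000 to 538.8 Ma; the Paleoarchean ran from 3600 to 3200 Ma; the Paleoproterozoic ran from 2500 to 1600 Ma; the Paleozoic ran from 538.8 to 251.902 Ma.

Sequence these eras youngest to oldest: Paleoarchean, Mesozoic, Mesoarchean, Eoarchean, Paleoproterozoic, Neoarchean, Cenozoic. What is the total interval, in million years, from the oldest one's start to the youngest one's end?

Start ages (Ma): Eoarchean 4031, Paleoarchean 3600, Mesoarchean 3200, Neoarchean 2800, Paleoproterozoic 2500, Mesozoic 251.902, Cenozoic 66.
Ordered youngest to oldest: Cenozoic, Mesozoic, Paleoproterozoic, Neoarchean, Mesoarchean, Paleoarchean, Eoarchean.
Span = 4031 − 0 = 4031 Myr.

Cenozoic → Mesozoic → Paleoproterozoic → Neoarchean → Mesoarchean → Paleoarchean → Eoarchean; total span 4031 Myr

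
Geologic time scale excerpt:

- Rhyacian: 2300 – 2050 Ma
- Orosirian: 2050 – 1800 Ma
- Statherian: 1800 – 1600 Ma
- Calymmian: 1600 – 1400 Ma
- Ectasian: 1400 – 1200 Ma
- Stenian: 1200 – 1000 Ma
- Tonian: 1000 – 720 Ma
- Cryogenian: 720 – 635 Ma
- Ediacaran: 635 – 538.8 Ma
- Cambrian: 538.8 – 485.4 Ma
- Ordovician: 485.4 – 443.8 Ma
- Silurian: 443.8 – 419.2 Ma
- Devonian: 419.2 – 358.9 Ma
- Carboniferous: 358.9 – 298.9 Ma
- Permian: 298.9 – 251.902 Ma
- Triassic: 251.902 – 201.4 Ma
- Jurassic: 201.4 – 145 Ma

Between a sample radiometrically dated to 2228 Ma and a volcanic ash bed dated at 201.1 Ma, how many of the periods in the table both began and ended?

The older date is 2228 Ma and the younger is 201.1 Ma.
Periods with start < 2228 and end > 201.1 Ma: Orosirian (2050–1800), Statherian (1800–1600), Calymmian (1600–1400), Ectasian (1400–1200), Stenian (1200–1000), Tonian (1000–720), Cryogenian (720–635), Ediacaran (635–538.8), Cambrian (538.8–485.4), Ordovician (485.4–443.8), Silurian (443.8–419.2), Devonian (419.2–358.9), Carboniferous (358.9–298.9), Permian (298.9–251.902), Triassic (251.902–201.4).
That is 15 complete periods.

15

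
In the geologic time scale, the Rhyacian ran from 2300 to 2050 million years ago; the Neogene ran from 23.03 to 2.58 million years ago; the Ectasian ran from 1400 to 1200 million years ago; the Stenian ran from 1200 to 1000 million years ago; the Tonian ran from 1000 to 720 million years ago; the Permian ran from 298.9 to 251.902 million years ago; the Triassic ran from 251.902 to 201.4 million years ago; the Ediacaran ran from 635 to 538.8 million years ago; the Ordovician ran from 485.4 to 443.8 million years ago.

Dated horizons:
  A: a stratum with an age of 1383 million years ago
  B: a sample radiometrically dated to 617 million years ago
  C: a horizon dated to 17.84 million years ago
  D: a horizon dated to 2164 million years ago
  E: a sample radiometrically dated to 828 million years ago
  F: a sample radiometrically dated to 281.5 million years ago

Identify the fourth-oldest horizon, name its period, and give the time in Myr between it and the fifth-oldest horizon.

Larger Ma means older, so oldest first: D 2164 > A 1383 > E 828 > B 617 > F 281.5 > C 17.84.
Counting 4 along gives B (617 Ma); the excerpt puts that inside the Ediacaran, 635–538.8 Ma.
Next in line is F (281.5 Ma), and 617 − 281.5 = 335.5 Myr.

B, in the Ediacaran; 335.5 million years to F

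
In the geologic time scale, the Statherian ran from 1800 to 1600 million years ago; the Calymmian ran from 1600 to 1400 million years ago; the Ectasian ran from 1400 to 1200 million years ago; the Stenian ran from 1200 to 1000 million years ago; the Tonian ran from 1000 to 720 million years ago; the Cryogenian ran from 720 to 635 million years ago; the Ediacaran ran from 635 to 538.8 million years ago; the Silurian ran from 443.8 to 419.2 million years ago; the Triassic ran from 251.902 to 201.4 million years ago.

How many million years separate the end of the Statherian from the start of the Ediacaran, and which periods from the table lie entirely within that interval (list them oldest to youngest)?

965 million years; Calymmian, Ectasian, Stenian, Tonian, Cryogenian

The Statherian closes at 1600 Ma and the Ediacaran opens at 635 Ma, so the interval is 1600 − 635 = 965 Myr.
A period fits inside if it starts at or after 1600 Ma and ends at or before 635 Ma; oldest first that gives Calymmian, Ectasian, Stenian, Tonian, Cryogenian.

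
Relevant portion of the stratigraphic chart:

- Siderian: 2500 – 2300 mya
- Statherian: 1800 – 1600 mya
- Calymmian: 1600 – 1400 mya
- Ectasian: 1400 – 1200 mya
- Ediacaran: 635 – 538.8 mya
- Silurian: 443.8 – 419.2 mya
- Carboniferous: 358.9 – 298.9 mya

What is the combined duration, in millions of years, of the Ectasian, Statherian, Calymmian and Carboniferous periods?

Duration is start − end for each: (1400 − 1200) + (1800 − 1600) + (1600 − 1400) + (358.9 − 298.9).
That is 200 + 200 + 200 + 60, which totals 660 million years.

660 million years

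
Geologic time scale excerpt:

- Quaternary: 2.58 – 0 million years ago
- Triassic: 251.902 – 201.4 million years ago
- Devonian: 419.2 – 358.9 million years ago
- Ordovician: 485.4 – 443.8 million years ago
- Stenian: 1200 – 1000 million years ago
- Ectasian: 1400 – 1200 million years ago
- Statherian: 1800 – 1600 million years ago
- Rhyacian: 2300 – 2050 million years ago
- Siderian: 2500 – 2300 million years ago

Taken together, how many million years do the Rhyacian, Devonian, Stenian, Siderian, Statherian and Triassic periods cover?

960.802 million years

Duration is start − end for each: (2300 − 2050) + (419.2 − 358.9) + (1200 − 1000) + (2500 − 2300) + (1800 − 1600) + (251.902 − 201.4).
That is 250 + 60.3 + 200 + 200 + 200 + 50.502, which totals 960.802 million years.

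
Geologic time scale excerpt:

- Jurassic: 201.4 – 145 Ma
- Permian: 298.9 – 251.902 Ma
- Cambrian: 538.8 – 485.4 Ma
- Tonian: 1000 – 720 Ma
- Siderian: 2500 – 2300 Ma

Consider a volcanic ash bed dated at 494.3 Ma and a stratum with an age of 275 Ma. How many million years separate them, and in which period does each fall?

219.3 million years apart; the first in the Cambrian, the second in the Permian

Elapsed time: 494.3 − 275 = 219.3 Myr.
494.3 Ma lies within 538.8–485.4 Ma: Cambrian.
275 Ma lies within 298.9–251.902 Ma: Permian.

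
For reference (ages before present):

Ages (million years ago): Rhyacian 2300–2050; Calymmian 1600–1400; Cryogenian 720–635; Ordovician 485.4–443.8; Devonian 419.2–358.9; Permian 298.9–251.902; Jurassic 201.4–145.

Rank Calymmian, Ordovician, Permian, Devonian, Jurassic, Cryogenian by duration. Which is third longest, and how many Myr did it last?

Start − end for each: Calymmian 1600 − 1400 = 200; Ordovician 485.4 − 443.8 = 41.6; Permian 298.9 − 251.902 = 46.998; Devonian 419.2 − 358.9 = 60.3; Jurassic 201.4 − 145 = 56.4; Cryogenian 720 − 635 = 85.
Ranking these from longest: Calymmian > Cryogenian > Devonian > Jurassic > Permian > Ordovician.
Position 3 in that ranking is Devonian, which lasted 60.3 Myr.

Devonian, 60.3 million years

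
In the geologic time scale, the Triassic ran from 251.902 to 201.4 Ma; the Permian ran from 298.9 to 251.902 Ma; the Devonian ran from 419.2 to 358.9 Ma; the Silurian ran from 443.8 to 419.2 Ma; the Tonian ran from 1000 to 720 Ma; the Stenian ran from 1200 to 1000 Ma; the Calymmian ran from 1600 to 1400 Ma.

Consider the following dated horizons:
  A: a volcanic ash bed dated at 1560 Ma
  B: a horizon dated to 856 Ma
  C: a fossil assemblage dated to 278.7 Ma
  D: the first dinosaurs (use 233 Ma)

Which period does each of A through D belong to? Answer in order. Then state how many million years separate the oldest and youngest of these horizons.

A: 1560 Ma lies in 1600–1400 Ma, so Calymmian.
B: 856 Ma lies in 1000–720 Ma, so Tonian.
C: 278.7 Ma lies in 298.9–251.902 Ma, so Permian.
D: 233 Ma lies in 251.902–201.4 Ma, so Triassic.
Oldest = 1560 Ma, youngest = 233 Ma → span 1327 Myr.

A — Calymmian; B — Tonian; C — Permian; D — Triassic; span 1327 million years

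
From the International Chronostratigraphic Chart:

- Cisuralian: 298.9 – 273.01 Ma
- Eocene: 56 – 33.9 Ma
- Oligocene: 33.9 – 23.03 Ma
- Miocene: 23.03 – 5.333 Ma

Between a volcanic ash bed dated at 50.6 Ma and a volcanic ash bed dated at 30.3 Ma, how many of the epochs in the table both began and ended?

0

The older date is 50.6 Ma and the younger is 30.3 Ma.
No epoch both begins after 50.6 Ma and ends before 30.3 Ma, so the count is 0.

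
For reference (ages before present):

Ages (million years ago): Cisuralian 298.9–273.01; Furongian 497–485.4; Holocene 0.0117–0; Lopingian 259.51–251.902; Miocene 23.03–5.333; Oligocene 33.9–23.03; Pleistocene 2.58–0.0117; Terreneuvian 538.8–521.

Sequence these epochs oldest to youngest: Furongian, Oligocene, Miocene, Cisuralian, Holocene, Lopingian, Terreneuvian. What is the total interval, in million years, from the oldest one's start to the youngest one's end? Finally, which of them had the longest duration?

Terreneuvian, Furongian, Cisuralian, Lopingian, Oligocene, Miocene, Holocene; total span 538.8 Myr; longest is Cisuralian

Start ages (Ma): Terreneuvian 538.8, Furongian 497, Cisuralian 298.9, Lopingian 259.51, Oligocene 33.9, Miocene 23.03, Holocene 0.0117.
Ordered oldest to youngest: Terreneuvian, Furongian, Cisuralian, Lopingian, Oligocene, Miocene, Holocene.
Span = 538.8 − 0 = 538.8 Myr.
Durations: Furongian 11.6, Cisuralian 25.89, Miocene 17.697, Oligocene 10.87, Lopingian 7.608, Holocene 0.0117, Terreneuvian 17.8 → longest is Cisuralian (25.89 Myr).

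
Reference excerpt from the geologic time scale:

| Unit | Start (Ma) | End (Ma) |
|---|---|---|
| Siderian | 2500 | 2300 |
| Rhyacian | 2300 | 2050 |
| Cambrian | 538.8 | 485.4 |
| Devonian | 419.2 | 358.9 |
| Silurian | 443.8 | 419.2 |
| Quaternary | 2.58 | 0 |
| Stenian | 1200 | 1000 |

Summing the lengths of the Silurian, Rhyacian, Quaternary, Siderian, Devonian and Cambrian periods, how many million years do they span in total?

Each duration: Silurian = 24.6; Rhyacian = 250; Quaternary = 2.58; Siderian = 200; Devonian = 60.3; Cambrian = 53.4.
Sum: 24.6 + 250 + 2.58 + 200 + 60.3 + 53.4 = 590.88 Myr.

590.88 million years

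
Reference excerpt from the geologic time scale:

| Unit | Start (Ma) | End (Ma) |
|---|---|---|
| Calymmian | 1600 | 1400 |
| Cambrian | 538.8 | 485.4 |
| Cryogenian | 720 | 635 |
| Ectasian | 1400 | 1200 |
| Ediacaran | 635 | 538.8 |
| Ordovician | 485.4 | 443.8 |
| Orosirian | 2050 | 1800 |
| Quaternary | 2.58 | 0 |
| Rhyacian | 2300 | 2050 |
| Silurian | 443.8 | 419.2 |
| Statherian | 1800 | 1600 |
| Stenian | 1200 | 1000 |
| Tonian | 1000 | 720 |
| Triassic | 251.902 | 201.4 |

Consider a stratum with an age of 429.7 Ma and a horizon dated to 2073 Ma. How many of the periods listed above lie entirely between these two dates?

10

The older date is 2073 Ma and the younger is 429.7 Ma.
Periods with start < 2073 and end > 429.7 Ma: Orosirian (2050–1800), Statherian (1800–1600), Calymmian (1600–1400), Ectasian (1400–1200), Stenian (1200–1000), Tonian (1000–720), Cryogenian (720–635), Ediacaran (635–538.8), Cambrian (538.8–485.4), Ordovician (485.4–443.8).
That is 10 complete periods.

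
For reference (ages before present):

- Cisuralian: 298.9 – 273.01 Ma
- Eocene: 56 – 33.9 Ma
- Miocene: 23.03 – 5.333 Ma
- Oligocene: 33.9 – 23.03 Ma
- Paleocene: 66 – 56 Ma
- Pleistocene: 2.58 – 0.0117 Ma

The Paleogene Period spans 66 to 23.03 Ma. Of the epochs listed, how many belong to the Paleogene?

Epochs inside 66–23.03 Ma: Paleocene, Eocene, Oligocene — 3 in total.

3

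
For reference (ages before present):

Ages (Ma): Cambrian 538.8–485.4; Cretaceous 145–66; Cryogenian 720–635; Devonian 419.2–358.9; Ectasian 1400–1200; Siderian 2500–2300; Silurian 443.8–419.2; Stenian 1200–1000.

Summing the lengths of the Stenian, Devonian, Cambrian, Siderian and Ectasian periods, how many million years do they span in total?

713.7 million years

Each duration: Stenian = 200; Devonian = 60.3; Cambrian = 53.4; Siderian = 200; Ectasian = 200.
Sum: 200 + 60.3 + 53.4 + 200 + 200 = 713.7 Myr.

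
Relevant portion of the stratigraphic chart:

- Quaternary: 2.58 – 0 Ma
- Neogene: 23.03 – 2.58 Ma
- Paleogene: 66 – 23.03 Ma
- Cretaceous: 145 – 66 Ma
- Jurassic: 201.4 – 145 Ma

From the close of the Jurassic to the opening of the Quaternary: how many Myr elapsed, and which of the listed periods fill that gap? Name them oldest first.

142.42 million years; Cretaceous, Paleogene, Neogene

End of Jurassic = 145 Ma; start of Quaternary = 2.58 Ma.
Gap = 145 − 2.58 = 142.42 Myr.
Periods wholly inside 145–2.58 Ma: Cretaceous (145–66), Paleogene (66–23.03), Neogene (23.03–2.58).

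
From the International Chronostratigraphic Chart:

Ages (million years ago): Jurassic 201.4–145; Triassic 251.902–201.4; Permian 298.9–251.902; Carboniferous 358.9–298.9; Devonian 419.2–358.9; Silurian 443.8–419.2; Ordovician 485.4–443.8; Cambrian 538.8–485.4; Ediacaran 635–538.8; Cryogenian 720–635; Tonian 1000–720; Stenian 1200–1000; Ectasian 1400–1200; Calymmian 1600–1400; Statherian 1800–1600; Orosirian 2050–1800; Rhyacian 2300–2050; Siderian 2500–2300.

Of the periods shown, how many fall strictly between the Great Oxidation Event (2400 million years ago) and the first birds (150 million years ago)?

16

The older date is 2400 Ma and the younger is 150 Ma.
Periods with start < 2400 and end > 150 Ma: Rhyacian (2300–2050), Orosirian (2050–1800), Statherian (1800–1600), Calymmian (1600–1400), Ectasian (1400–1200), Stenian (1200–1000), Tonian (1000–720), Cryogenian (720–635), Ediacaran (635–538.8), Cambrian (538.8–485.4), Ordovician (485.4–443.8), Silurian (443.8–419.2), Devonian (419.2–358.9), Carboniferous (358.9–298.9), Permian (298.9–251.902), Triassic (251.902–201.4).
That is 16 complete periods.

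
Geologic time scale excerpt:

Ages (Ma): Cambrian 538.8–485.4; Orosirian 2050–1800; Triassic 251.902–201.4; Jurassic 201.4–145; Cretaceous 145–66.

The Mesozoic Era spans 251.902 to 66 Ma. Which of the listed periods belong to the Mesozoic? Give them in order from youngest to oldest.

Periods with both bounds inside 251.902–66 Ma: Cretaceous (145–66), Jurassic (201.4–145), Triassic (251.902–201.4).

Cretaceous, Jurassic, Triassic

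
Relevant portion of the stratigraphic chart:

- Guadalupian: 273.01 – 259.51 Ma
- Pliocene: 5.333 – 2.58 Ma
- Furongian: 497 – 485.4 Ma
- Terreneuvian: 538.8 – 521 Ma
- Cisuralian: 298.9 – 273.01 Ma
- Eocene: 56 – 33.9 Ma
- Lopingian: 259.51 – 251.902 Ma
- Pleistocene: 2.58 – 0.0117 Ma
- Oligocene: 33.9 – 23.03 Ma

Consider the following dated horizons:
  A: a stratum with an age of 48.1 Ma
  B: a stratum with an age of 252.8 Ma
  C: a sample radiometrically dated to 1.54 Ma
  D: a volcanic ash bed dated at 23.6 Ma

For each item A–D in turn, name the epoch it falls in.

A: 48.1 Ma lies in 56–33.9 Ma, so Eocene.
B: 252.8 Ma lies in 259.51–251.902 Ma, so Lopingian.
C: 1.54 Ma lies in 2.58–0.0117 Ma, so Pleistocene.
D: 23.6 Ma lies in 33.9–23.03 Ma, so Oligocene.

A — Eocene; B — Lopingian; C — Pleistocene; D — Oligocene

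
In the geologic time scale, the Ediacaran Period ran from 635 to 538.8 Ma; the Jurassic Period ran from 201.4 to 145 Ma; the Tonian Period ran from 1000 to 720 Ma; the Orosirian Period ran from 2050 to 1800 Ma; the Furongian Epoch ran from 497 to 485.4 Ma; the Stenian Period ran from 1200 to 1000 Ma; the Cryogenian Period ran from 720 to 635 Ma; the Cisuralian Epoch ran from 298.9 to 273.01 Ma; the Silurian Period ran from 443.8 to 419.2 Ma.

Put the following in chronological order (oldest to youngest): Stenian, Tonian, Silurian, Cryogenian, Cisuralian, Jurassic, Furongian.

Stenian, Tonian, Cryogenian, Furongian, Silurian, Cisuralian, Jurassic

Read off each span (Ma): Stenian 1200–1000; Tonian 1000–720; Silurian 443.8–419.2; Cryogenian 720–635; Cisuralian 298.9–273.01; Jurassic 201.4–145; Furongian 497–485.4.
Larger Ma is older, so oldest→youngest is Stenian, Tonian, Cryogenian, Furongian, Silurian, Cisuralian, Jurassic.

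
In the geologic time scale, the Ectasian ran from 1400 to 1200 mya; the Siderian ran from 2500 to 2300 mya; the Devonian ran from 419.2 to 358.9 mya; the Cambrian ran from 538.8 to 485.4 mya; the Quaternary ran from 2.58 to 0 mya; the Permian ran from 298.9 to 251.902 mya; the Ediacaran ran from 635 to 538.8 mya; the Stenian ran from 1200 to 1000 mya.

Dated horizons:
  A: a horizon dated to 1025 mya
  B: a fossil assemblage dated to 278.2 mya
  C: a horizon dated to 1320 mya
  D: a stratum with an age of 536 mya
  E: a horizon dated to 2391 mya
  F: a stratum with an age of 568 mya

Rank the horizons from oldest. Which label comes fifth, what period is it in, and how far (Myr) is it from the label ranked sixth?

Sorted oldest-first by Ma: E (2391), C (1320), A (1025), F (568), D (536), B (278.2).
The fifth oldest is D at 536 Ma, which lies in 538.8–485.4 Ma: the Cambrian.
The sixth oldest is B at 278.2 Ma; separation = |536 − 278.2| = 257.8 Myr.

D, in the Cambrian; 257.8 million years to B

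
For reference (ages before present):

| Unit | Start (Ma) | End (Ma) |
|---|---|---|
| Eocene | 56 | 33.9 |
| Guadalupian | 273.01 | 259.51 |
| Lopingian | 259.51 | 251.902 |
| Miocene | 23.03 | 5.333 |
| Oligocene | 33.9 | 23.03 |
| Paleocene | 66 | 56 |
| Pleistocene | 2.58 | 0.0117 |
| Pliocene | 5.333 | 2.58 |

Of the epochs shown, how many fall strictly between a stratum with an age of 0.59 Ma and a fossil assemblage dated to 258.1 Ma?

258.1 Ma sits inside the Lopingian (259.51–251.902) and 0.59 Ma inside the Pleistocene (2.58–0.0117); neither of those is wholly between the two dates.
The listed epochs lying completely between them are Paleocene, Eocene, Oligocene, Miocene, Pliocene — 5 in all.

5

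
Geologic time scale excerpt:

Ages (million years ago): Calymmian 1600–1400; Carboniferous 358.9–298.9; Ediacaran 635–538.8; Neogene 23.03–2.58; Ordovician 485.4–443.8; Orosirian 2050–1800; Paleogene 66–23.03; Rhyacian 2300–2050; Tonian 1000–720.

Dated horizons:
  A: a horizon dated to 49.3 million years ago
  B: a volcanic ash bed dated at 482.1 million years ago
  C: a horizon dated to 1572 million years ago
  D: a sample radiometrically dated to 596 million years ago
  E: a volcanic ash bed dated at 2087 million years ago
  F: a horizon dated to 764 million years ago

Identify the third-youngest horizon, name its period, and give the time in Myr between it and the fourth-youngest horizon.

D, in the Ediacaran; 168 million years to F

Sorted youngest-first by Ma: A (49.3), B (482.1), D (596), F (764), C (1572), E (2087).
The third youngest is D at 596 Ma, which lies in 635–538.8 Ma: the Ediacaran.
The fourth youngest is F at 764 Ma; separation = |596 − 764| = 168 Myr.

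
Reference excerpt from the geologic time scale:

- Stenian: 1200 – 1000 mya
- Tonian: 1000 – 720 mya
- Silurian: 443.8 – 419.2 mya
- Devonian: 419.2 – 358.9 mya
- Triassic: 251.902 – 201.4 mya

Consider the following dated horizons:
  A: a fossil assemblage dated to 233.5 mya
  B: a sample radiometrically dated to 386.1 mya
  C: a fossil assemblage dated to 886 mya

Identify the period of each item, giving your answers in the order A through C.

Match each age against the start–end ranges in the excerpt: A = 233.5 Ma → Triassic (251.902–201.4); B = 386.1 Ma → Devonian (419.2–358.9); C = 886 Ma → Tonian (1000–720).

A — Triassic; B — Devonian; C — Tonian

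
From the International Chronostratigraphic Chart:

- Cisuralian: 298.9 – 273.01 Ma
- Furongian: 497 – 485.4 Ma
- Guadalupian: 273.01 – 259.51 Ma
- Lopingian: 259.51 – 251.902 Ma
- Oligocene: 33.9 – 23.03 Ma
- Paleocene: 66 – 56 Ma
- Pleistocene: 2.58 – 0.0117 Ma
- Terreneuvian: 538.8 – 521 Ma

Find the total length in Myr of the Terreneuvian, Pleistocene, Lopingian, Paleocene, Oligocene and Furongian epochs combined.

Each duration: Terreneuvian = 17.8; Pleistocene = 2.5683; Lopingian = 7.608; Paleocene = 10; Oligocene = 10.87; Furongian = 11.6.
Sum: 17.8 + 2.5683 + 7.608 + 10 + 10.87 + 11.6 = 60.4463 Myr.

60.4463 million years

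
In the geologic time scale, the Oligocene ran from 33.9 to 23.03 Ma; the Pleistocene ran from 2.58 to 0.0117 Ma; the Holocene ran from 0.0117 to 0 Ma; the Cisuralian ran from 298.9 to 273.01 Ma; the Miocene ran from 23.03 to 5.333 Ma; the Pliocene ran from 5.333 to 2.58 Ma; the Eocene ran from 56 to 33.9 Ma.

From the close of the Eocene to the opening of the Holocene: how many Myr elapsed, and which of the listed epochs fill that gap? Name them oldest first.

The Eocene closes at 33.9 Ma and the Holocene opens at 0.0117 Ma, so the interval is 33.9 − 0.0117 = 33.8883 Myr.
An epoch fits inside if it starts at or after 33.9 Ma and ends at or before 0.0117 Ma; oldest first that gives Oligocene, Miocene, Pliocene, Pleistocene.

33.8883 million years; Oligocene, Miocene, Pliocene, Pleistocene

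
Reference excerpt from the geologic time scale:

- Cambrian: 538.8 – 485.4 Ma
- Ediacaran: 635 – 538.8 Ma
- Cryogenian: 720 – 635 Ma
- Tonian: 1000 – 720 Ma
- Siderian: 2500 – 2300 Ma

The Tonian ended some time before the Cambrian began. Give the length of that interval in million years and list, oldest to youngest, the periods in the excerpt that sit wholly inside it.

181.2 million years; Cryogenian, Ediacaran

End of Tonian = 720 Ma; start of Cambrian = 538.8 Ma.
Gap = 720 − 538.8 = 181.2 Myr.
Periods wholly inside 720–538.8 Ma: Cryogenian (720–635), Ediacaran (635–538.8).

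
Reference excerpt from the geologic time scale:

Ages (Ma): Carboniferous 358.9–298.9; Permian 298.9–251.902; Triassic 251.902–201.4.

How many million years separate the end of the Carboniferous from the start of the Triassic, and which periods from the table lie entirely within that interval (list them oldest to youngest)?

The Carboniferous closes at 298.9 Ma and the Triassic opens at 251.902 Ma, so the interval is 298.9 − 251.902 = 46.998 Myr.
A period fits inside if it starts at or after 298.9 Ma and ends at or before 251.902 Ma; oldest first that gives Permian.

46.998 million years; Permian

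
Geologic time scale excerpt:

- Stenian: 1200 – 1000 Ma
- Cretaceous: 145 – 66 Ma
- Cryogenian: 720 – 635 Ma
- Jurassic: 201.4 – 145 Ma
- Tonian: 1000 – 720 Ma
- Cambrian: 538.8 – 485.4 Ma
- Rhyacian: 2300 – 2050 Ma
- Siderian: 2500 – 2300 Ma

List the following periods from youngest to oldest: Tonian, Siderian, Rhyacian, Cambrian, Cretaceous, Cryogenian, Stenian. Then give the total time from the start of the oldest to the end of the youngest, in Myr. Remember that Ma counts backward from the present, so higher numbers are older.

From the excerpt: Tonian 1000–720; Siderian 2500–2300; Rhyacian 2300–2050; Cambrian 538.8–485.4; Cretaceous 145–66; Cryogenian 720–635; Stenian 1200–1000 (Ma).
Larger Ma is earlier, so the oldest is Siderian and the youngest is Cretaceous; youngest to oldest: Cretaceous, Cambrian, Cryogenian, Tonian, Stenian, Rhyacian, Siderian.
Oldest start 2500 minus youngest end 66 gives 2434 Myr overall.

Cretaceous → Cambrian → Cryogenian → Tonian → Stenian → Rhyacian → Siderian; total span 2434 Myr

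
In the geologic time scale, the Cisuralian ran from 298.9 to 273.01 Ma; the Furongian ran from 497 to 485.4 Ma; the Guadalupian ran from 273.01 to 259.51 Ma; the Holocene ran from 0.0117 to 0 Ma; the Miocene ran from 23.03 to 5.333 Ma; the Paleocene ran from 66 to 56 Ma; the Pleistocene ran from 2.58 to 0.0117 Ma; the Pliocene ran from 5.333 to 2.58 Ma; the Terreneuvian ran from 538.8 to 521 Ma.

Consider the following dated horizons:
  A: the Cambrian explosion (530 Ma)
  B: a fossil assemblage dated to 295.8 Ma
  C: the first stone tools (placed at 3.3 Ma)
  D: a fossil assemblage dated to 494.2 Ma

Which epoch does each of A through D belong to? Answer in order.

A — Terreneuvian; B — Cisuralian; C — Pliocene; D — Furongian

A: 530 Ma lies in 538.8–521 Ma, so Terreneuvian.
B: 295.8 Ma lies in 298.9–273.01 Ma, so Cisuralian.
C: 3.3 Ma lies in 5.333–2.58 Ma, so Pliocene.
D: 494.2 Ma lies in 497–485.4 Ma, so Furongian.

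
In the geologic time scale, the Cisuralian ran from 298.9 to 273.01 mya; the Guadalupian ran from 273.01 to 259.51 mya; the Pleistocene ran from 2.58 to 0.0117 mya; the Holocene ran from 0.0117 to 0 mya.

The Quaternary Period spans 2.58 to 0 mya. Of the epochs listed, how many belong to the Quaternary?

2

Epochs inside 2.58–0 Ma: Pleistocene, Holocene — 2 in total.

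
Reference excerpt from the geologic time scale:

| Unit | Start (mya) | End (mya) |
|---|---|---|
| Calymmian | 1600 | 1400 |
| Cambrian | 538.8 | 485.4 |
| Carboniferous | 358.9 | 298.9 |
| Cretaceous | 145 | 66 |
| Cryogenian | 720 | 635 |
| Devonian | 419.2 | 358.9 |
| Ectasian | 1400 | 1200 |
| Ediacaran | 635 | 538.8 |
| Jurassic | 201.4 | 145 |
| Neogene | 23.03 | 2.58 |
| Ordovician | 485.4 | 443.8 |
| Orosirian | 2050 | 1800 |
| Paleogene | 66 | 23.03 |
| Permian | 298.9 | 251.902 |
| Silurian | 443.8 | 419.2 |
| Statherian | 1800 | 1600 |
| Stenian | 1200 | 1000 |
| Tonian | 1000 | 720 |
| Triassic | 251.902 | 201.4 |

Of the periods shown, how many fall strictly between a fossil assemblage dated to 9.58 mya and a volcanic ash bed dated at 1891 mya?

1891 Ma sits inside the Orosirian (2050–1800) and 9.58 Ma inside the Neogene (23.03–2.58); neither of those is wholly between the two dates.
The listed periods lying completely between them are Statherian, Calymmian, Ectasian, Stenian, Tonian, Cryogenian, Ediacaran, Cambrian, Ordovician, Silurian, Devonian, Carboniferous, Permian, Triassic, Jurassic, Cretaceous, Paleogene — 17 in all.

17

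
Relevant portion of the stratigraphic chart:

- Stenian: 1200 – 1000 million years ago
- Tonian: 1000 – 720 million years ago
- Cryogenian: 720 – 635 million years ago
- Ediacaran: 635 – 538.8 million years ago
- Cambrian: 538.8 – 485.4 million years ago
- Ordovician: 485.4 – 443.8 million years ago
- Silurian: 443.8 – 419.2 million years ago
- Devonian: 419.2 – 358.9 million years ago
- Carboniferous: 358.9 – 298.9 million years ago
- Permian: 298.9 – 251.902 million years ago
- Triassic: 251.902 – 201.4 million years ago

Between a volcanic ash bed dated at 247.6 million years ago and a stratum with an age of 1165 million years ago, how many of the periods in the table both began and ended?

1165 Ma sits inside the Stenian (1200–1000) and 247.6 Ma inside the Triassic (251.902–201.4); neither of those is wholly between the two dates.
The listed periods lying completely between them are Tonian, Cryogenian, Ediacaran, Cambrian, Ordovician, Silurian, Devonian, Carboniferous, Permian — 9 in all.

9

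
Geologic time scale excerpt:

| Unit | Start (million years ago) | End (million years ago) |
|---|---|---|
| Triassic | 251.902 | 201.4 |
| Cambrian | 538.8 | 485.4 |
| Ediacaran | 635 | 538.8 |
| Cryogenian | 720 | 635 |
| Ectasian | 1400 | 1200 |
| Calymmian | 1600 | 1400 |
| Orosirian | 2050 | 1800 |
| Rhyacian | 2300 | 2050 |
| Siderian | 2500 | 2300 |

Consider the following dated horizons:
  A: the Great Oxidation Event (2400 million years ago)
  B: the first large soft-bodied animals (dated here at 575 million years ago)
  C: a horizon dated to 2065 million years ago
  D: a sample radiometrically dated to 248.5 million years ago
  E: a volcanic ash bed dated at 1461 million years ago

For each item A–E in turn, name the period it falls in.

Match each age against the start–end ranges in the excerpt: A = 2400 Ma → Siderian (2500–2300); B = 575 Ma → Ediacaran (635–538.8); C = 2065 Ma → Rhyacian (2300–2050); D = 248.5 Ma → Triassic (251.902–201.4); E = 1461 Ma → Calymmian (1600–1400).

A — Siderian; B — Ediacaran; C — Rhyacian; D — Triassic; E — Calymmian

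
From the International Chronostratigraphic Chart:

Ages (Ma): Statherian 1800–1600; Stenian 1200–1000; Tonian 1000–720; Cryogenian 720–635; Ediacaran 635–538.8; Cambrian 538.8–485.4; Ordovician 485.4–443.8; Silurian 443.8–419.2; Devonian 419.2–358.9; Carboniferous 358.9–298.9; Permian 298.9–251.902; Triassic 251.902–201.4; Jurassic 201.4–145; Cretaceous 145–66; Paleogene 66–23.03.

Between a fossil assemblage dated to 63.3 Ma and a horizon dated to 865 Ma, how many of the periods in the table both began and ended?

865 Ma sits inside the Tonian (1000–720) and 63.3 Ma inside the Paleogene (66–23.03); neither of those is wholly between the two dates.
The listed periods lying completely between them are Cryogenian, Ediacaran, Cambrian, Ordovician, Silurian, Devonian, Carboniferous, Permian, Triassic, Jurassic, Cretaceous — 11 in all.

11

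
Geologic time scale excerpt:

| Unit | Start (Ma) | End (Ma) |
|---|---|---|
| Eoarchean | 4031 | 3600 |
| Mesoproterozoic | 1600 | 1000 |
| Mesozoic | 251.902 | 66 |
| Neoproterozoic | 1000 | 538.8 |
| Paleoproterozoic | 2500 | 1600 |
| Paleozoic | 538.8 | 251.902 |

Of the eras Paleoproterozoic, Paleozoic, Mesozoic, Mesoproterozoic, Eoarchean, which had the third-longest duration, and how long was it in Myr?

Eoarchean, 431 million years

Durations: Paleoproterozoic 900; Paleozoic 286.898; Mesozoic 185.902; Mesoproterozoic 600; Eoarchean 431 Myr.
Sorted longest-first: Paleoproterozoic (900), Mesoproterozoic (600), Eoarchean (431), Paleozoic (286.898), Mesozoic (185.902).
The third longest is Eoarchean at 431 Myr.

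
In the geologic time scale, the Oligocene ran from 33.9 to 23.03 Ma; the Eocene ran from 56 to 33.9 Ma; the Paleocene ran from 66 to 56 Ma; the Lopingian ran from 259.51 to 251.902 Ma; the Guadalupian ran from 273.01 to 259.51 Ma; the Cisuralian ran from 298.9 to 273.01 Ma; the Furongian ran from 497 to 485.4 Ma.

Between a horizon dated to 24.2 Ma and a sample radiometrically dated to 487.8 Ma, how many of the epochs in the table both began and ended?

The older date is 487.8 Ma and the younger is 24.2 Ma.
Epochs with start < 487.8 and end > 24.2 Ma: Cisuralian (298.9–273.01), Guadalupian (273.01–259.51), Lopingian (259.51–251.902), Paleocene (66–56), Eocene (56–33.9).
That is 5 complete epochs.

5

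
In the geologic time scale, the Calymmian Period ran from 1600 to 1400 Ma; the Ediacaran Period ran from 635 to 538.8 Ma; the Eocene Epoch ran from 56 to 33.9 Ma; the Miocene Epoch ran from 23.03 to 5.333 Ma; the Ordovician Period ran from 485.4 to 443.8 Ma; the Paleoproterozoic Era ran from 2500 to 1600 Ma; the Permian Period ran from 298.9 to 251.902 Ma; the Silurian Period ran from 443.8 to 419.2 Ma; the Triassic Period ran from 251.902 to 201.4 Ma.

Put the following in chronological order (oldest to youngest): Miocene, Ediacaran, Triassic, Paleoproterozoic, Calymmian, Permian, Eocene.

Sorting by start age (descending Ma, since larger Ma = older): Paleoproterozoic began 2500, Calymmian began 1600, Ediacaran began 635, Permian began 298.9, Triassic began 251.902, Eocene began 56, Miocene began 23.03.

Paleoproterozoic, then Calymmian, then Ediacaran, then Permian, then Triassic, then Eocene, then Miocene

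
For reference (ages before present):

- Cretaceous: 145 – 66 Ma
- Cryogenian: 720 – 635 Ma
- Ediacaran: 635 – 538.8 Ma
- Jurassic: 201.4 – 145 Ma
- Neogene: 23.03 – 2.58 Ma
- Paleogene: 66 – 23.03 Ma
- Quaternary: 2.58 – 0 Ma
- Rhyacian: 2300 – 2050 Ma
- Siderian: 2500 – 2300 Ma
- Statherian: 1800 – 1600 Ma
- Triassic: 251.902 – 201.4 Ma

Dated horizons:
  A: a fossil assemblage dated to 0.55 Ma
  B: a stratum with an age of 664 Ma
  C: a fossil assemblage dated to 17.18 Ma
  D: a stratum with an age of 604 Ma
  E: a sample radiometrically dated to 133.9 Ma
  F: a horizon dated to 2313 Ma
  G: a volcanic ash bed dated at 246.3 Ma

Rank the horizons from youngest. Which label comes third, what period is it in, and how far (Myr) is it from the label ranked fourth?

E, in the Cretaceous; 112.4 million years to G

Sorted youngest-first by Ma: A (0.55), C (17.18), E (133.9), G (246.3), D (604), B (664), F (2313).
The third youngest is E at 133.9 Ma, which lies in 145–66 Ma: the Cretaceous.
The fourth youngest is G at 246.3 Ma; separation = |133.9 − 246.3| = 112.4 Myr.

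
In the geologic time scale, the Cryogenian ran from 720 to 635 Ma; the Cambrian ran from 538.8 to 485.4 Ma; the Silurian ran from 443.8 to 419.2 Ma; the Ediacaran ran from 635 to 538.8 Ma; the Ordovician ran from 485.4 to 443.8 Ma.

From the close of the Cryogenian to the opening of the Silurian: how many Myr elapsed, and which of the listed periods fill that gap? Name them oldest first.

191.2 million years; Ediacaran, Cambrian, Ordovician

End of Cryogenian = 635 Ma; start of Silurian = 443.8 Ma.
Gap = 635 − 443.8 = 191.2 Myr.
Periods wholly inside 635–443.8 Ma: Ediacaran (635–538.8), Cambrian (538.8–485.4), Ordovician (485.4–443.8).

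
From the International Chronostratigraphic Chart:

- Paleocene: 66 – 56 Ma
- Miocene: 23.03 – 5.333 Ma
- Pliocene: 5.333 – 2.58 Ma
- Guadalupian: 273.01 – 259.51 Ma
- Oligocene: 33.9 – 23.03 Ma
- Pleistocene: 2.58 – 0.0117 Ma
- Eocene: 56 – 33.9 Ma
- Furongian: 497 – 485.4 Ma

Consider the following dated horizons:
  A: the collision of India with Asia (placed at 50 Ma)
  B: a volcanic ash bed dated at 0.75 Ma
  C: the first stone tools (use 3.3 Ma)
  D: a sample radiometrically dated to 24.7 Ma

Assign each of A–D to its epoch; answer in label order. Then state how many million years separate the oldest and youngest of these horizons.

A — Eocene; B — Pleistocene; C — Pliocene; D — Oligocene; span 49.25 million years

A: 50 Ma lies in 56–33.9 Ma, so Eocene.
B: 0.75 Ma lies in 2.58–0.0117 Ma, so Pleistocene.
C: 3.3 Ma lies in 5.333–2.58 Ma, so Pliocene.
D: 24.7 Ma lies in 33.9–23.03 Ma, so Oligocene.
Oldest = 50 Ma, youngest = 0.75 Ma → span 49.25 Myr.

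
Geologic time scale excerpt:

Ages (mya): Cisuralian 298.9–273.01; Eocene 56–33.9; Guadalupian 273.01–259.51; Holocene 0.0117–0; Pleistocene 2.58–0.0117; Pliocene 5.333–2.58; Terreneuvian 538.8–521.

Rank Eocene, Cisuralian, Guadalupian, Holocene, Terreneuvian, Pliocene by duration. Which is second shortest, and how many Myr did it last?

Pliocene, 2.753 million years

Durations: Eocene 22.1; Cisuralian 25.89; Guadalupian 13.5; Holocene 0.0117; Terreneuvian 17.8; Pliocene 2.753 Myr.
Sorted shortest-first: Holocene (0.0117), Pliocene (2.753), Guadalupian (13.5), Terreneuvian (17.8), Eocene (22.1), Cisuralian (25.89).
The second shortest is Pliocene at 2.753 Myr.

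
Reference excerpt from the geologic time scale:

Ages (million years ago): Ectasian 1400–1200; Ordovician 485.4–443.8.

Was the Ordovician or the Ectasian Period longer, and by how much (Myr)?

Ordovician: 485.4 − 443.8 = 41.6 Myr.
Ectasian: 1400 − 1200 = 200 Myr.
Difference: 200 − 41.6 = 158.4 Myr, so the Ectasian was longer.

Ectasian, by 158.4 million years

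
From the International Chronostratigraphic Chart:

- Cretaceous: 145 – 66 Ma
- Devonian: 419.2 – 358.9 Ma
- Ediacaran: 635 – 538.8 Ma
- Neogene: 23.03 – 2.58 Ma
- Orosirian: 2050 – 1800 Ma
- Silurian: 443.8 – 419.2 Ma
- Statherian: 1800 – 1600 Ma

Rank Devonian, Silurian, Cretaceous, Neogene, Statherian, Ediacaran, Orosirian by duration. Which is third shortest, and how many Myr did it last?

Devonian, 60.3 million years

Durations: Devonian 60.3; Silurian 24.6; Cretaceous 79; Neogene 20.45; Statherian 200; Ediacaran 96.2; Orosirian 250 Myr.
Sorted shortest-first: Neogene (20.45), Silurian (24.6), Devonian (60.3), Cretaceous (79), Ediacaran (96.2), Statherian (200), Orosirian (250).
The third shortest is Devonian at 60.3 Myr.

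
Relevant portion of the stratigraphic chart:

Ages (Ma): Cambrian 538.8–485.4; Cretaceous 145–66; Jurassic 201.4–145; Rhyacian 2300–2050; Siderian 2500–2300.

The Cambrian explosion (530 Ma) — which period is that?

Cambrian

530 Ma lies between 538.8 and 485.4 Ma, so it falls in the Cambrian.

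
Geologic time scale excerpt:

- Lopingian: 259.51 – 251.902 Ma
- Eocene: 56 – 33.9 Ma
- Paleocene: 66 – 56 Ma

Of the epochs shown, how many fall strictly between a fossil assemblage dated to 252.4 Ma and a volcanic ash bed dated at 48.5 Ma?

252.4 Ma sits inside the Lopingian (259.51–251.902) and 48.5 Ma inside the Eocene (56–33.9); neither of those is wholly between the two dates.
The listed epochs lying completely between them are Paleocene — 1 in all.

1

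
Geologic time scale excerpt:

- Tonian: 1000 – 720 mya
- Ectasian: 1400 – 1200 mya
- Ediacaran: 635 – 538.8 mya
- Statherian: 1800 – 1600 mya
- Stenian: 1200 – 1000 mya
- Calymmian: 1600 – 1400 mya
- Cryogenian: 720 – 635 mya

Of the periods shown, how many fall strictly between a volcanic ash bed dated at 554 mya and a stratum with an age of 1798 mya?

The older date is 1798 Ma and the younger is 554 Ma.
Periods with start < 1798 and end > 554 Ma: Calymmian (1600–1400), Ectasian (1400–1200), Stenian (1200–1000), Tonian (1000–720), Cryogenian (720–635).
That is 5 complete periods.

5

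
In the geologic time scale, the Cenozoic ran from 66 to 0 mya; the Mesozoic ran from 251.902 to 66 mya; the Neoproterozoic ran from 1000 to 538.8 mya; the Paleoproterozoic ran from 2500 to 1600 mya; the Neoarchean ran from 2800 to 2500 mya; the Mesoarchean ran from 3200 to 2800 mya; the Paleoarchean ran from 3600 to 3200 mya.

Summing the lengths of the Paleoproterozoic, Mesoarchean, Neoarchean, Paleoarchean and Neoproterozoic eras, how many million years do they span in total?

Duration is start − end for each: (2500 − 1600) + (3200 − 2800) + (2800 − 2500) + (3600 − 3200) + (1000 − 538.8).
That is 900 + 400 + 300 + 400 + 461.2, which totals 2461.2 million years.

2461.2 million years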